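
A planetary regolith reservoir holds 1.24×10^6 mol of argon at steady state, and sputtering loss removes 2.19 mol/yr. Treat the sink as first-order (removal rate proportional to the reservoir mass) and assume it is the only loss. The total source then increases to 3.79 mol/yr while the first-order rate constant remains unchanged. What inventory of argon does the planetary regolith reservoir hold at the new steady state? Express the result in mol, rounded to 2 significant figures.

Rate constant k = F/M = 2.19 / 1.24×10^6 = 1.766×10^-6 yr⁻¹.
At the new steady state, source = k·M_new ⇒ M_new = 3.79 / 1.766×10^-6 = 2.146×10^6 mol.
(Equivalently M_new = M × F_new/F_old = 1.24×10^6 × 3.79/2.19.)

2.1×10^6 mol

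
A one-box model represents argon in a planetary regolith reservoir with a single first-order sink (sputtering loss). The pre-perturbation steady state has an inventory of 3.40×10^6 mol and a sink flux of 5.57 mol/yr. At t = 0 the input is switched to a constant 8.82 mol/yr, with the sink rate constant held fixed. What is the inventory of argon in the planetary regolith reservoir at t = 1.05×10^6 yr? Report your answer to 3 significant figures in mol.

5.03×10^6 mol

The sink rate constant is k = F₀/M₀ = 5.57/3.40×10^6 = 1.638×10^-6 yr⁻¹.
Solving dM/dt = F₁ − kM with M(0) = M₀ gives M(t) = F₁/k + (M₀ − F₁/k)·e^(−kt).
F₁/k = 8.82/1.638×10^-6 = 5.3838×10^6 mol; kt = 1.638×10^-6 × 1.05×10^6 = 1.720, e^(−kt) = 0.1790.
M(1.05×10^6) = 5.3838×10^6 + (3.40×10^6 − 5.3838×10^6) × 0.1790 = 5.3838×10^6 − 355200 = 5.0287×10^6 mol.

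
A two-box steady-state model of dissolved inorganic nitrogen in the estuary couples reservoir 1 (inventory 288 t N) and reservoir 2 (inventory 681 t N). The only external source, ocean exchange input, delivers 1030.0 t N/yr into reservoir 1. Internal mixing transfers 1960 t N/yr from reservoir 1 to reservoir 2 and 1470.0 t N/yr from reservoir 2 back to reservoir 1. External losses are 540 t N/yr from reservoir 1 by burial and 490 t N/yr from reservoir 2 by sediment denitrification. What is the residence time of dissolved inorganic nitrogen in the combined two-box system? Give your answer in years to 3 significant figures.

0.941 yr

For the system as a whole, the A↔B exchange is internal and contributes nothing to the throughput; only the external sinks remove mass.
M_total = 288 + 681 = 969.00 t N.
ΣF_external_out = 540 + 490 = 1030.0 t N/yr.
τ = M_total / ΣF_ext = 969.00 / 1030.0 = 0.9408 yr.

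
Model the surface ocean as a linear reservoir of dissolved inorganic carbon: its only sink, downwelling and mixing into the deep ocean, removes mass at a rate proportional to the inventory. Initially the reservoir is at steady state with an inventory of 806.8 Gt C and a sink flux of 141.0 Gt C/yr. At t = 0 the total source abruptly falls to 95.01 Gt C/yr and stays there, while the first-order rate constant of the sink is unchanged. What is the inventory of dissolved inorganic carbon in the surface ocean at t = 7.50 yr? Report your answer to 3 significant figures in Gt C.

615 Gt C

τ = M₀/F₀ = 806.8/141.0 = 5.722 yr; rate constant k = 1/τ.
New steady state M_∞ = F₁/k = F₁·τ = 95.01 × 5.722 = 543.65 Gt C.
M(t) = M_∞ + (M₀ − M_∞)·e^(−t/τ); t/τ = 7.50/5.722 = 1.311, so e^(−t/τ) = 0.2696.
M(t) = 543.65 + 263.2 × 0.2696 = 614.60 Gt C.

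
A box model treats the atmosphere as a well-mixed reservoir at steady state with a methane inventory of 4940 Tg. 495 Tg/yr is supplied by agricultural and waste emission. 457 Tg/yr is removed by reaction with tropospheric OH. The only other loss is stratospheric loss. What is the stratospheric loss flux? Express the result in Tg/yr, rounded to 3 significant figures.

38.0 Tg/yr

At steady state ΣF_in = ΣF_out.
ΣF_in = 495.00 Tg/yr.
Stratospheric loss flux = ΣF_in − (457) = 495.00 − 457.0 = 38.00 Tg/yr.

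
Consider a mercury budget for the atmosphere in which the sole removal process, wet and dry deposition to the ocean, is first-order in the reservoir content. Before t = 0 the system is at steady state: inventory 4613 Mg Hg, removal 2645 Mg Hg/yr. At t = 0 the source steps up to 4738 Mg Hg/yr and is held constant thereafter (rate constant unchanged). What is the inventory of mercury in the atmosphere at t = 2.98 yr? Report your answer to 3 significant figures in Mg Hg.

Residence time τ = M₀/F₀ = 1.744 yr. The eventual steady state is M_∞ = M₀·(F₁/F₀) = 4613 × 4738/2645 = 8263.3 Mg Hg.
The anomaly ΔM(t) = M(t) − M_∞ decays as ΔM₀·e^(−t/τ) with ΔM₀ = 4613 − 8263.3 = −3650 Mg Hg.
At t = 2.98 yr, e^(−t/τ) = e^(−1.709) = 0.1811, so ΔM = −661.1 Mg Hg and M = 8263.3 − 661.1 = 7602.2 Mg Hg.

7600 Mg Hg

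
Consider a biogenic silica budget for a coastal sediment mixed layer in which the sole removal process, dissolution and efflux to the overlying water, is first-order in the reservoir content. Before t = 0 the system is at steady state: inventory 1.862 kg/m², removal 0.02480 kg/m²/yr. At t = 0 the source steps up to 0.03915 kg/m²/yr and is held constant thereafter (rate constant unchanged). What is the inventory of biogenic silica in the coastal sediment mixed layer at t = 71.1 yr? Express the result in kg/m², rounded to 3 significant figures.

2.52 kg/m²

τ = M₀/F₀ = 1.862/0.02480 = 75.08 yr; rate constant k = 1/τ.
New steady state M_∞ = F₁/k = F₁·τ = 0.03915 × 75.08 = 2.9394 kg/m².
M(t) = M_∞ + (M₀ − M_∞)·e^(−t/τ); t/τ = 71.1/75.08 = 0.9470, so e^(−t/τ) = 0.3879.
M(t) = 2.9394 − 1.077 × 0.3879 = 2.5215 kg/m².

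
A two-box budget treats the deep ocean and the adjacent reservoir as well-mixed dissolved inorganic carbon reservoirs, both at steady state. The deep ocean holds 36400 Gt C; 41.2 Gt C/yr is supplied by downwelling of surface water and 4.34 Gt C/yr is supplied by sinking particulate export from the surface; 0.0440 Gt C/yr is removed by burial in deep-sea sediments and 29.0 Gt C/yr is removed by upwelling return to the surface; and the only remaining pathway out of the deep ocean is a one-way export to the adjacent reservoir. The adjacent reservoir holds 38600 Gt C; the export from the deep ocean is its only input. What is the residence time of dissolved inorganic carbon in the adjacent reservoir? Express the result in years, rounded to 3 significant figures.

Balance the deep ocean: ΣF_in = 41.2 + 4.34 = 45.540 Gt C/yr.
Export to the adjacent reservoir = ΣF_in − (0.0440 + 29.0) = 16.496 Gt C/yr.
At steady state the output of the adjacent reservoir equals its input, 16.496 Gt C/yr.
τ = M / F = 38600 / 16.496 = 2340 yr.

2340 yr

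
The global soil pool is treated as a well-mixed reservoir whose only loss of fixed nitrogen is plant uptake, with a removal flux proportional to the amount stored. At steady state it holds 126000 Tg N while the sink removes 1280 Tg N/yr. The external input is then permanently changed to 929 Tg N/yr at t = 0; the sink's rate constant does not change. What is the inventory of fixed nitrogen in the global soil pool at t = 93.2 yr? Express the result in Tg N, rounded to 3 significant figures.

The sink rate constant is k = F₀/M₀ = 1280/126000 = 0.01016 yr⁻¹.
Solving dM/dt = F₁ − kM with M(0) = M₀ gives M(t) = F₁/k + (M₀ − F₁/k)·e^(−kt).
F₁/k = 929/0.01016 = 91448 Tg N; kt = 0.01016 × 93.2 = 0.9468, e^(−kt) = 0.3880.
M(93.2) = 91448 + (126000 − 91448) × 0.3880 = 91448 + 13410 = 104850 Tg N.

105000 Tg N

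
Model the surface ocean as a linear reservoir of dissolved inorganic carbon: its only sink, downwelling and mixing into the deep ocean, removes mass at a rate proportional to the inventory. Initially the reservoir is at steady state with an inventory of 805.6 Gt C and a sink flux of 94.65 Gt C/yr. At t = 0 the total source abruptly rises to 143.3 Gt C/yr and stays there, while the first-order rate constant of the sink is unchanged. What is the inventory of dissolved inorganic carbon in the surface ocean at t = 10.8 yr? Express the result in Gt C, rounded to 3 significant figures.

τ = M₀/F₀ = 805.6/94.65 = 8.511 yr; rate constant k = 1/τ.
New steady state M_∞ = F₁/k = F₁·τ = 143.3 × 8.511 = 1219.7 Gt C.
M(t) = M_∞ + (M₀ − M_∞)·e^(−t/τ); t/τ = 10.8/8.511 = 1.269, so e^(−t/τ) = 0.2811.
M(t) = 1219.7 − 414.1 × 0.2811 = 1103.3 Gt C.

1100 Gt C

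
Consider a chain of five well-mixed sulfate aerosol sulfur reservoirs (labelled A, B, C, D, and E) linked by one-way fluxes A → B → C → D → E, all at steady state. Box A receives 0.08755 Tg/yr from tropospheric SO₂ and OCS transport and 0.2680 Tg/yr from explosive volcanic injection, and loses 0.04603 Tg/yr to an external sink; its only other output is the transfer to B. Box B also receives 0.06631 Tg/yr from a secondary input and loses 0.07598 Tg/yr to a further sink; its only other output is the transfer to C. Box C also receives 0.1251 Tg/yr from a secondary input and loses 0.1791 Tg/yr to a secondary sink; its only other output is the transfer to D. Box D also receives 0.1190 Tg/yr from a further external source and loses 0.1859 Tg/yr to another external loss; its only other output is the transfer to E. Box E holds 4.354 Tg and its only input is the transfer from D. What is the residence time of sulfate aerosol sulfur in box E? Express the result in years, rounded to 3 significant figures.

24.3 yr

Box A: F(A→B) = (0.08755 + 0.2680) − 0.04603 = 0.30952 Tg/yr.
Box B: F(B→C) = (0.30952 + 0.06631) − 0.07598 = 0.29985 Tg/yr.
Box C: F(C→D) = (0.29985 + 0.1251) − 0.1791 = 0.24585 Tg/yr.
Box D: F(D→E) = (0.24585 + 0.1190) − 0.1859 = 0.17895 Tg/yr.
Box E throughput = its input = 0.17895 Tg/yr; τ = 4.354 / 0.17895 = 24.33 yr.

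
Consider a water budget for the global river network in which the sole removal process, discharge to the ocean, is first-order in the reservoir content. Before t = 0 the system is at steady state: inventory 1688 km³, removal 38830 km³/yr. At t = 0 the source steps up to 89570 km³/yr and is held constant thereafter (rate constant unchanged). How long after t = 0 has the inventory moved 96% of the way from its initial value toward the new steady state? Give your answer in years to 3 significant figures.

τ = M₀/F₀ = 1688/38830 = 0.04347 yr.
The remaining gap fraction is e^(−t/τ); 96% covered ⇒ e^(−t/τ) = 0.0400.
t = −τ ln(0.0400) = 0.04347 × 3.219 = 0.1399 yr.

0.140 yr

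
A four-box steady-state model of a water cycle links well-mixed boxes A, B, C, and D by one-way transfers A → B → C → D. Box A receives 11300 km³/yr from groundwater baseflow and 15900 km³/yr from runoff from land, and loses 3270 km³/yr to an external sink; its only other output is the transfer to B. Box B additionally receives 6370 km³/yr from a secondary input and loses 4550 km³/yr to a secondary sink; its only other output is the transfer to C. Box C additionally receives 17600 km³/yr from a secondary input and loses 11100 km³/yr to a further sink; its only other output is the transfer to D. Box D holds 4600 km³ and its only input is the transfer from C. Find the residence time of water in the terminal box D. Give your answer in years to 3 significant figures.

Box A: F(A→B) = (11300 + 15900) − 3270 = 23930 km³/yr.
Box B: F(B→C) = (23930 + 6370) − 4550 = 25750 km³/yr.
Box C: F(C→D) = (25750 + 17600) − 11100 = 32250 km³/yr.
Box D throughput = its input = 32250 km³/yr; τ = 4600 / 32250 = 0.1426 yr.

0.143 yr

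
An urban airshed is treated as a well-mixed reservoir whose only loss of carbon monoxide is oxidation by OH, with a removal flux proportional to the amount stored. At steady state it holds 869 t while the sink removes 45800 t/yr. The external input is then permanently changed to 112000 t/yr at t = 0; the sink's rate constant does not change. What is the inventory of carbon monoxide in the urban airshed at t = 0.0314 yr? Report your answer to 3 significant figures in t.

The sink rate constant is k = F₀/M₀ = 45800/869 = 52.70 yr⁻¹.
Solving dM/dt = F₁ − kM with M(0) = M₀ gives M(t) = F₁/k + (M₀ − F₁/k)·e^(−kt).
F₁/k = 112000/52.70 = 2125.1 t; kt = 52.70 × 0.0314 = 1.655, e^(−kt) = 0.1911.
M(0.0314) = 2125.1 + (869 − 2125.1) × 0.1911 = 2125.1 − 240.0 = 1885.0 t.

1890 t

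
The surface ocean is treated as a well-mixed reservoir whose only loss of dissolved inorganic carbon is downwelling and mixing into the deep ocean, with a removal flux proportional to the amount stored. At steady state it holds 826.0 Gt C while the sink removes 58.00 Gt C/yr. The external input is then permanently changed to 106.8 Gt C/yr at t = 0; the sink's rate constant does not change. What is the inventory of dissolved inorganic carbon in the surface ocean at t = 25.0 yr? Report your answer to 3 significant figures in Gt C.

1400 Gt C

The sink rate constant is k = F₀/M₀ = 58.00/826.0 = 0.07022 yr⁻¹.
Solving dM/dt = F₁ − kM with M(0) = M₀ gives M(t) = F₁/k + (M₀ − F₁/k)·e^(−kt).
F₁/k = 106.8/0.07022 = 1521.0 Gt C; kt = 0.07022 × 25.0 = 1.755, e^(−kt) = 0.1728.
M(25.0) = 1521.0 + (826.0 − 1521.0) × 0.1728 = 1521.0 − 120.1 = 1400.9 Gt C.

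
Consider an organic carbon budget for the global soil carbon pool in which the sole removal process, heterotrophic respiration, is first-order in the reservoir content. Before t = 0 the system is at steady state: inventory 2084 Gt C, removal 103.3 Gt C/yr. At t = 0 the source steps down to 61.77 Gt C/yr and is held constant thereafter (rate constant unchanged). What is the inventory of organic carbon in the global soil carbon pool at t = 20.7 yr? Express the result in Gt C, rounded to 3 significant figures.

1550 Gt C

τ = M₀/F₀ = 2084/103.3 = 20.17 yr; rate constant k = 1/τ.
New steady state M_∞ = F₁/k = F₁·τ = 61.77 × 20.17 = 1246.2 Gt C.
M(t) = M_∞ + (M₀ − M_∞)·e^(−t/τ); t/τ = 20.7/20.17 = 1.026, so e^(−t/τ) = 0.3584.
M(t) = 1246.2 + 837.8 × 0.3584 = 1546.5 Gt C.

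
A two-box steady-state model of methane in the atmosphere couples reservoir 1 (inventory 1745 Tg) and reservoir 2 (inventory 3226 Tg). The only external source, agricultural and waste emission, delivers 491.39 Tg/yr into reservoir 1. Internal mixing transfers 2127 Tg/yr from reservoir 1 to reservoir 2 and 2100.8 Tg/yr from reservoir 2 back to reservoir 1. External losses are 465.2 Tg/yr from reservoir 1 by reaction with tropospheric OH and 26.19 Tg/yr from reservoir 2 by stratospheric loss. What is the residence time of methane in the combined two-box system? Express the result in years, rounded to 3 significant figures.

Residence time in the combined system uses the total inventory and the total *external* removal — internal exchanges between the two boxes cancel.
M_total = 1745 + 3226 = 4971.0 Tg.
ΣF_external_out = 465.2 + 26.19 = 491.39 Tg/yr.
τ = M_total / ΣF_ext = 4971.0 / 491.39 = 10.12 yr.

10.1 yr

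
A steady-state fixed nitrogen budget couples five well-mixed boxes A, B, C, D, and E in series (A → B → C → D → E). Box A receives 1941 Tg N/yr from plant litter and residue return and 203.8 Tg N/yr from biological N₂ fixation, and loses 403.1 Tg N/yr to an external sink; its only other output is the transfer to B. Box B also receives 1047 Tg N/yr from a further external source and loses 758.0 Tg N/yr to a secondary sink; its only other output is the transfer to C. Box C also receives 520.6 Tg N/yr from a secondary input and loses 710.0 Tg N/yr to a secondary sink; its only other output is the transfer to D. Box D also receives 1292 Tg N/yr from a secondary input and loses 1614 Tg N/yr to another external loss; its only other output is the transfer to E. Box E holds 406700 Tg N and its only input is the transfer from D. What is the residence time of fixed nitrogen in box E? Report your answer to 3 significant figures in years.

268 yr

Box A: F(A→B) = (1941 + 203.8) − 403.1 = 1741.7 Tg N/yr.
Box B: F(B→C) = (1741.7 + 1047) − 758.0 = 2030.7 Tg N/yr.
Box C: F(C→D) = (2030.7 + 520.6) − 710.0 = 1841.3 Tg N/yr.
Box D: F(D→E) = (1841.3 + 1292) − 1614 = 1519.3 Tg N/yr.
Box E throughput = its input = 1519.3 Tg N/yr; τ = 406700 / 1519.3 = 267.7 yr.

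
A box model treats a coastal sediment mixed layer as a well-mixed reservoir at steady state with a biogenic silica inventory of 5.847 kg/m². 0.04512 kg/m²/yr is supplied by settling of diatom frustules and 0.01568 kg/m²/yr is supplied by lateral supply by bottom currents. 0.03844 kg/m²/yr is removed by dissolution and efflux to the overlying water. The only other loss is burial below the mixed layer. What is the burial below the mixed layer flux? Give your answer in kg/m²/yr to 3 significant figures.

At steady state ΣF_in = ΣF_out.
ΣF_in = 0.04512 + 0.01568 = 0.060800 kg/m²/yr.
Burial below the mixed layer flux = ΣF_in − (0.03844) = 0.060800 − 0.03844 = 0.02236 kg/m²/yr.

0.0224 kg/m²/yr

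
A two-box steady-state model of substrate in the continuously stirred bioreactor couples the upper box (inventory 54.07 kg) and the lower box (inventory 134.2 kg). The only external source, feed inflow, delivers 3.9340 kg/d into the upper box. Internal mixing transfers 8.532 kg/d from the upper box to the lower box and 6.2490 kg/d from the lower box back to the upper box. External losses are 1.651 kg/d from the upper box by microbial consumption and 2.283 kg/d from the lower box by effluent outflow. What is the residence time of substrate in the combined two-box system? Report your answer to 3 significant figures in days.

47.9 d

Treat the two boxes together as one reservoir: the mixing fluxes between them are internal recycling, so τ = ΣM / Σ(external losses).
M_total = 54.07 + 134.2 = 188.27 kg.
ΣF_external_out = 1.651 + 2.283 = 3.9340 kg/d.
τ = M_total / ΣF_ext = 188.27 / 3.9340 = 47.86 d.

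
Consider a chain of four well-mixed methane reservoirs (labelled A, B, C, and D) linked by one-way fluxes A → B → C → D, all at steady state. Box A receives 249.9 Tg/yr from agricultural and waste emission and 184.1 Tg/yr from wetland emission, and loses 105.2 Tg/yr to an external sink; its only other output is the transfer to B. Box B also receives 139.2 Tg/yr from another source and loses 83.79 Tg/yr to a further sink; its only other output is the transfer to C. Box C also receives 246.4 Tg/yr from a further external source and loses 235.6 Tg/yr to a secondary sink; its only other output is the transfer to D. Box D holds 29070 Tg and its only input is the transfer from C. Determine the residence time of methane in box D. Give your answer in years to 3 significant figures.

73.6 yr

Box A: F(A→B) = (249.9 + 184.1) − 105.2 = 328.80 Tg/yr.
Box B: F(B→C) = (328.80 + 139.2) − 83.79 = 384.21 Tg/yr.
Box C: F(C→D) = (384.21 + 246.4) − 235.6 = 395.01 Tg/yr.
Box D throughput = its input = 395.01 Tg/yr; τ = 29070 / 395.01 = 73.59 yr.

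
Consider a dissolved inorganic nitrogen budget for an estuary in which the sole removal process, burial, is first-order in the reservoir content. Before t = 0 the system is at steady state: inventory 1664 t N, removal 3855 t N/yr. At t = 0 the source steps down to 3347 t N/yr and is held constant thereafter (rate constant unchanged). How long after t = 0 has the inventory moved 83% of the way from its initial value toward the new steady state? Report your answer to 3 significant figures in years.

τ = M₀/F₀ = 1664/3855 = 0.4316 yr.
The remaining gap fraction is e^(−t/τ); 83% covered ⇒ e^(−t/τ) = 0.170.
t = −τ ln(0.170) = 0.4316 × 1.772 = 0.7649 yr.

0.765 yr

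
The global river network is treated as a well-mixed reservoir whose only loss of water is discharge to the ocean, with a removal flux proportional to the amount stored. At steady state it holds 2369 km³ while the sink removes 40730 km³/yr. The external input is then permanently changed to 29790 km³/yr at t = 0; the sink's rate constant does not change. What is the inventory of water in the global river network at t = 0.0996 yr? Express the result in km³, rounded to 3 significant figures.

τ = M₀/F₀ = 2369/40730 = 0.05816 yr; rate constant k = 1/τ.
New steady state M_∞ = F₁/k = F₁·τ = 29790 × 0.05816 = 1732.7 km³.
M(t) = M_∞ + (M₀ − M_∞)·e^(−t/τ); t/τ = 0.0996/0.05816 = 1.712, so e^(−t/τ) = 0.1804.
M(t) = 1732.7 + 636.3 × 0.1804 = 1847.5 km³.

1850 km³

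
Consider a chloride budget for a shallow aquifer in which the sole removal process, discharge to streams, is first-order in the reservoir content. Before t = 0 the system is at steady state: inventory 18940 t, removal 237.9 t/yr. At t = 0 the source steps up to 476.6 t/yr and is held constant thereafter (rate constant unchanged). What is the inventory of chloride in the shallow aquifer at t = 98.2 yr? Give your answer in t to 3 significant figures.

32400 t

Residence time τ = M₀/F₀ = 79.61 yr. The eventual steady state is M_∞ = M₀·(F₁/F₀) = 18940 × 476.6/237.9 = 37944 t.
The anomaly ΔM(t) = M(t) − M_∞ decays as ΔM₀·e^(−t/τ) with ΔM₀ = 18940 − 37944 = −19000 t.
At t = 98.2 yr, e^(−t/τ) = e^(−1.233) = 0.2913, so ΔM = −5535 t and M = 37944 − 5535 = 32408 t.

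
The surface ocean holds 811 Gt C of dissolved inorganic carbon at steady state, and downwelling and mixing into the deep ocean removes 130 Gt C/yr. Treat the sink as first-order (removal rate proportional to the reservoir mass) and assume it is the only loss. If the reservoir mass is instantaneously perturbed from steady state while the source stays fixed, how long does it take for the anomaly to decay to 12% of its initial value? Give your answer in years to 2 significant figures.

For a linear reservoir the anomaly decays as exp(−t/τ) with τ = M/F = 811/130 = 6.238 yr.
exp(−t/τ) = 0.12 ⇒ t = −τ ln(0.12) = 6.238 × 2.120 = 13.23 yr.

13 yr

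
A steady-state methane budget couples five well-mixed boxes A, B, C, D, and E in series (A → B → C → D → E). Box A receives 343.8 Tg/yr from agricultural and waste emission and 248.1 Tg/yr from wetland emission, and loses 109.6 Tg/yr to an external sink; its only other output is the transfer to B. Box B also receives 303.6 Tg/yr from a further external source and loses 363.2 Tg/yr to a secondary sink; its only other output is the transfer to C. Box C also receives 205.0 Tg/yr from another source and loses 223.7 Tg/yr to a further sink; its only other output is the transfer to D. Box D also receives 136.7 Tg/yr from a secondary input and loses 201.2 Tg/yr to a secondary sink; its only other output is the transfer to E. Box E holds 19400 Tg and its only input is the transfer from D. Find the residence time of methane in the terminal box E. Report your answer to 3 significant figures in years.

Box A: F(A→B) = (343.8 + 248.1) − 109.6 = 482.30 Tg/yr.
Box B: F(B→C) = (482.30 + 303.6) − 363.2 = 422.70 Tg/yr.
Box C: F(C→D) = (422.70 + 205.0) − 223.7 = 404.00 Tg/yr.
Box D: F(D→E) = (404.00 + 136.7) − 201.2 = 339.50 Tg/yr.
Box E throughput = its input = 339.50 Tg/yr; τ = 19400 / 339.50 = 57.14 yr.

57.1 yr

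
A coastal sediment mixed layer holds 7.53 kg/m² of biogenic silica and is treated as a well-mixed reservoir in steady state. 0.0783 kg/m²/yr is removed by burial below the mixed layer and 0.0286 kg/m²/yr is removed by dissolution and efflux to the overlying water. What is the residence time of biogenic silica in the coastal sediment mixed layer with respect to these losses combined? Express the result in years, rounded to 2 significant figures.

Total removal = 0.07830 + 0.02860 = 0.10690 kg/m²/yr.
τ = M / ΣF_out = 7.53 / 0.10690 = 70.44 yr.

70 yr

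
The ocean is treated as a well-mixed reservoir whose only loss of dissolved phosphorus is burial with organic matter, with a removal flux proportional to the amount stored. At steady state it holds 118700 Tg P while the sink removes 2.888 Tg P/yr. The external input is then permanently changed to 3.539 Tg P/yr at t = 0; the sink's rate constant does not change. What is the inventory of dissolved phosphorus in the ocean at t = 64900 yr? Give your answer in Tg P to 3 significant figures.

τ = M₀/F₀ = 118700/2.888 = 41100 yr; rate constant k = 1/τ.
New steady state M_∞ = F₁/k = F₁·τ = 3.539 × 41100 = 145460 Tg P.
M(t) = M_∞ + (M₀ − M_∞)·e^(−t/τ); t/τ = 64900/41100 = 1.579, so e^(−t/τ) = 0.2062.
M(t) = 145460 − 26760 × 0.2062 = 139940 Tg P.

140000 Tg P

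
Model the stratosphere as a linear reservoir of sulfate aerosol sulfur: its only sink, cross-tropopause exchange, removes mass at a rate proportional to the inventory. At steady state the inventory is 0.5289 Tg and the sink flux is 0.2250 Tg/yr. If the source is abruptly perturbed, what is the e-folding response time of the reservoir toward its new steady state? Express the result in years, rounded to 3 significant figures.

2.35 yr

For a linear reservoir the response time equals the residence time τ = M/F.
τ = 0.5289 / 0.2250 = 2.351 yr.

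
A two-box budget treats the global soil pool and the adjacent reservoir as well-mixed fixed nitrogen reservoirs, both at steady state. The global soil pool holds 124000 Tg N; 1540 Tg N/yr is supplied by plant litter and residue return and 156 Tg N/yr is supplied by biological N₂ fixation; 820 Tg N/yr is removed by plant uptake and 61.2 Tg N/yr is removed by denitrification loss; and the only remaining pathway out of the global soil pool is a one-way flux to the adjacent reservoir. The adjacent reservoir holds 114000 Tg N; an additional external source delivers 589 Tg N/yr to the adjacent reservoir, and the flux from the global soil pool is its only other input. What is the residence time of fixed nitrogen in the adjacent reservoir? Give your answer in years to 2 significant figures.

Balance the global soil pool: ΣF_in = 1540 + 156 = 1696.0 Tg N/yr.
Flux to the adjacent reservoir = ΣF_in − (820 + 61.2) = 814.80 Tg N/yr.
Total input to the adjacent reservoir = 814.80 + 589 = 1403.8 Tg N/yr; at steady state this equals its total output.
τ = M / F = 114000 / 1403.8 = 81.21 yr.

81 yr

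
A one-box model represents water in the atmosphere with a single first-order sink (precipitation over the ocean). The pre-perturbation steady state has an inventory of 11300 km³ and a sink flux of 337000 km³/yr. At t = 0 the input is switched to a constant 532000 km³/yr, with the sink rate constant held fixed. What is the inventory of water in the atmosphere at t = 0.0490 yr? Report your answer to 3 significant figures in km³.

Residence time τ = M₀/F₀ = 0.03353 yr. The eventual steady state is M_∞ = M₀·(F₁/F₀) = 11300 × 532000/337000 = 17839 km³.
The anomaly ΔM(t) = M(t) − M_∞ decays as ΔM₀·e^(−t/τ) with ΔM₀ = 11300 − 17839 = −6539 km³.
At t = 0.0490 yr, e^(−t/τ) = e^(−1.461) = 0.2319, so ΔM = −1516 km³ and M = 17839 − 1516 = 16322 km³.

16300 km³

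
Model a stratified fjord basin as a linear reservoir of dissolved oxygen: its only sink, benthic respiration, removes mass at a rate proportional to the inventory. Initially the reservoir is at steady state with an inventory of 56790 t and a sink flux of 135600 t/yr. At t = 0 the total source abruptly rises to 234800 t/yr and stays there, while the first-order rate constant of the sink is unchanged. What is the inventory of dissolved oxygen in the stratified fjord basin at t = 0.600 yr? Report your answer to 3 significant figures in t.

88400 t

Residence time τ = M₀/F₀ = 0.4188 yr. The eventual steady state is M_∞ = M₀·(F₁/F₀) = 56790 × 234800/135600 = 98335 t.
The anomaly ΔM(t) = M(t) − M_∞ decays as ΔM₀·e^(−t/τ) with ΔM₀ = 56790 − 98335 = −41550 t.
At t = 0.600 yr, e^(−t/τ) = e^(−1.433) = 0.2387, so ΔM = −9916 t and M = 98335 − 9916 = 88420 t.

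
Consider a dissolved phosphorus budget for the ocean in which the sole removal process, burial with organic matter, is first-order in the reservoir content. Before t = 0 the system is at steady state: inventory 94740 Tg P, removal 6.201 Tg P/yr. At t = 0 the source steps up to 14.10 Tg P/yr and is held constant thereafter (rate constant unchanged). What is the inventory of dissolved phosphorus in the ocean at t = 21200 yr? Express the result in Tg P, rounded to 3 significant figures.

185000 Tg P

Residence time τ = M₀/F₀ = 15280 yr. The eventual steady state is M_∞ = M₀·(F₁/F₀) = 94740 × 14.10/6.201 = 215420 Tg P.
The anomaly ΔM(t) = M(t) − M_∞ decays as ΔM₀·e^(−t/τ) with ΔM₀ = 94740 − 215420 = −120700 Tg P.
At t = 21200 yr, e^(−t/τ) = e^(−1.388) = 0.2497, so ΔM = −30130 Tg P and M = 215420 − 30130 = 185290 Tg P.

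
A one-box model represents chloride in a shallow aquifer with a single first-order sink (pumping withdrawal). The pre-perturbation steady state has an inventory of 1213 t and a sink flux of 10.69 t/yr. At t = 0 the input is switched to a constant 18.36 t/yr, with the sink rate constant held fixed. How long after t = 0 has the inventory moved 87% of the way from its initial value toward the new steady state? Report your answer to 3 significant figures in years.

232 yr

τ = M₀/F₀ = 1213/10.69 = 113.5 yr.
The remaining gap fraction is e^(−t/τ); 87% covered ⇒ e^(−t/τ) = 0.130.
t = −τ ln(0.130) = 113.5 × 2.040 = 231.5 yr.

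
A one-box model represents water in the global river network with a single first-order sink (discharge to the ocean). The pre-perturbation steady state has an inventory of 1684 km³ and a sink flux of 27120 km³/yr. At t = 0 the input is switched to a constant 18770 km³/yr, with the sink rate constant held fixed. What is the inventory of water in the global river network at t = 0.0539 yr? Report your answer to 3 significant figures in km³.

Residence time τ = M₀/F₀ = 0.06209 yr. The eventual steady state is M_∞ = M₀·(F₁/F₀) = 1684 × 18770/27120 = 1165.5 km³.
The anomaly ΔM(t) = M(t) − M_∞ decays as ΔM₀·e^(−t/τ) with ΔM₀ = 1684 − 1165.5 = 518.5 km³.
At t = 0.0539 yr, e^(−t/τ) = e^(−0.8680) = 0.4198, so ΔM = 217.6 km³ and M = 1165.5 + 217.6 = 1383.2 km³.

1380 km³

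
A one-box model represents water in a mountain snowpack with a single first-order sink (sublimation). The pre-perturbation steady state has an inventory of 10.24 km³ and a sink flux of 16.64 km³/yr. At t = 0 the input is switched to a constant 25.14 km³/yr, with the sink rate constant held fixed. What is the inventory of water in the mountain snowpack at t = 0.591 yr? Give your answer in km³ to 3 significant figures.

Residence time τ = M₀/F₀ = 0.6154 yr. The eventual steady state is M_∞ = M₀·(F₁/F₀) = 10.24 × 25.14/16.64 = 15.471 km³.
The anomaly ΔM(t) = M(t) − M_∞ decays as ΔM₀·e^(−t/τ) with ΔM₀ = 10.24 − 15.471 = −5.231 km³.
At t = 0.591 yr, e^(−t/τ) = e^(−0.9604) = 0.3827, so ΔM = −2.002 km³ and M = 15.471 − 2.002 = 13.469 km³.

13.5 km³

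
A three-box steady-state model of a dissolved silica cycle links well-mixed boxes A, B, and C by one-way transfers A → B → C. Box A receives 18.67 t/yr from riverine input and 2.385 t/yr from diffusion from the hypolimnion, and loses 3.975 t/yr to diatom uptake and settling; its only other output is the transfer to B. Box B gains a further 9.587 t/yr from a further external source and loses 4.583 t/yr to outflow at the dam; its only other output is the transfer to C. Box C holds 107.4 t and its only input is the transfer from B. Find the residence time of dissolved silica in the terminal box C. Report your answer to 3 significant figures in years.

Box A: F(A→B) = (18.67 + 2.385) − 3.975 = 17.080 t/yr.
Box B: F(B→C) = (17.080 + 9.587) − 4.583 = 22.084 t/yr.
Box C throughput = its input = 22.084 t/yr; τ = 107.4 / 22.084 = 4.863 yr.

4.86 yr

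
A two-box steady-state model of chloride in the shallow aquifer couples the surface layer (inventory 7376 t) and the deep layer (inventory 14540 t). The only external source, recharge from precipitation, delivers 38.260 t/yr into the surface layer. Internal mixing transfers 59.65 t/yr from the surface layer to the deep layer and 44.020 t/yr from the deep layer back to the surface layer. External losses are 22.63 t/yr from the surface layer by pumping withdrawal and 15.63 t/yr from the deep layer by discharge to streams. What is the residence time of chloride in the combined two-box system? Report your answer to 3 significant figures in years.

573 yr

For the system as a whole, the A↔B exchange is internal and contributes nothing to the throughput; only the external sinks remove mass.
M_total = 7376 + 14540 = 21916 t.
ΣF_external_out = 22.63 + 15.63 = 38.260 t/yr.
τ = M_total / ΣF_ext = 21916 / 38.260 = 572.8 yr.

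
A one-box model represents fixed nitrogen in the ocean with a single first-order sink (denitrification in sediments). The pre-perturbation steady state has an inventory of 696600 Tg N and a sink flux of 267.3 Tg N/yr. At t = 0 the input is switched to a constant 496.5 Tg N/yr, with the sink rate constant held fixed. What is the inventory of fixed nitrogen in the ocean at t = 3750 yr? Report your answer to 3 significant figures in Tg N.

τ = M₀/F₀ = 696600/267.3 = 2606 yr; rate constant k = 1/τ.
New steady state M_∞ = F₁/k = F₁·τ = 496.5 × 2606 = 1.2939×10^6 Tg N.
M(t) = M_∞ + (M₀ − M_∞)·e^(−t/τ); t/τ = 3750/2606 = 1.439, so e^(−t/τ) = 0.2372.
M(t) = 1.2939×10^6 − 597300 × 0.2372 = 1.1522×10^6 Tg N.

1.15×10^6 Tg N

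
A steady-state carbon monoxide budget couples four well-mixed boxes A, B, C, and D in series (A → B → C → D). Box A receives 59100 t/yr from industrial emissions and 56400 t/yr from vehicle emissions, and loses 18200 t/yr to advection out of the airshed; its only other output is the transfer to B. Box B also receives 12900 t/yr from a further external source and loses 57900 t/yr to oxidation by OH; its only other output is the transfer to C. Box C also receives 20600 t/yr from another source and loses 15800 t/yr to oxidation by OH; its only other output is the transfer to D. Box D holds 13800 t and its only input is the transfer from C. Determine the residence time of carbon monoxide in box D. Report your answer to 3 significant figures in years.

0.242 yr

Box A: F(A→B) = (59100 + 56400) − 18200 = 97300 t/yr.
Box B: F(B→C) = (97300 + 12900) − 57900 = 52300 t/yr.
Box C: F(C→D) = (52300 + 20600) − 15800 = 57100 t/yr.
Box D throughput = its input = 57100 t/yr; τ = 13800 / 57100 = 0.2417 yr.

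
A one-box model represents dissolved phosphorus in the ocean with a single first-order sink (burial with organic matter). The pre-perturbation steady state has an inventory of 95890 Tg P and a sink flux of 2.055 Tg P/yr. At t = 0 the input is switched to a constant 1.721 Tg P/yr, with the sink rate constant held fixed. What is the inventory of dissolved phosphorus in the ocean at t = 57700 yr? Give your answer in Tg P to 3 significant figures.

84800 Tg P

Residence time τ = M₀/F₀ = 46660 yr. The eventual steady state is M_∞ = M₀·(F₁/F₀) = 95890 × 1.721/2.055 = 80305 Tg P.
The anomaly ΔM(t) = M(t) − M_∞ decays as ΔM₀·e^(−t/τ) with ΔM₀ = 95890 − 80305 = 15590 Tg P.
At t = 57700 yr, e^(−t/τ) = e^(−1.237) = 0.2904, so ΔM = 4526 Tg P and M = 80305 + 4526 = 84831 Tg P.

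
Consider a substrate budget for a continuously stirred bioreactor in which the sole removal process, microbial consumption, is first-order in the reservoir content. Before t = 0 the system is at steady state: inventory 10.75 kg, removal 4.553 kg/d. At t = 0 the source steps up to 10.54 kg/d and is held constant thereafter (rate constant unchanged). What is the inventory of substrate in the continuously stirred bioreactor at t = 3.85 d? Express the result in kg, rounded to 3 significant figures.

22.1 kg

The sink rate constant is k = F₀/M₀ = 4.553/10.75 = 0.4235 d⁻¹.
Solving dM/dt = F₁ − kM with M(0) = M₀ gives M(t) = F₁/k + (M₀ − F₁/k)·e^(−kt).
F₁/k = 10.54/0.4235 = 24.886 kg; kt = 0.4235 × 3.85 = 1.631, e^(−kt) = 0.1958.
M(3.85) = 24.886 + (10.75 − 24.886) × 0.1958 = 24.886 − 2.768 = 22.118 kg.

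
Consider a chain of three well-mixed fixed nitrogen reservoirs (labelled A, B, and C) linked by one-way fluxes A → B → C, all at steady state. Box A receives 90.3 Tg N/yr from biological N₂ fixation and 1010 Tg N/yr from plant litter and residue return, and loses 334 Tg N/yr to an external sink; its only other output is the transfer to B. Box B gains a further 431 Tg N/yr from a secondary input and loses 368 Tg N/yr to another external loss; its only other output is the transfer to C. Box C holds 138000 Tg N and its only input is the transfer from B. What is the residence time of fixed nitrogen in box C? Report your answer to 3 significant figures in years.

166 yr

Box A: F(A→B) = (90.3 + 1010) − 334 = 766.30 Tg N/yr.
Box B: F(B→C) = (766.30 + 431) − 368 = 829.30 Tg N/yr.
Box C throughput = its input = 829.30 Tg N/yr; τ = 138000 / 829.30 = 166.4 yr.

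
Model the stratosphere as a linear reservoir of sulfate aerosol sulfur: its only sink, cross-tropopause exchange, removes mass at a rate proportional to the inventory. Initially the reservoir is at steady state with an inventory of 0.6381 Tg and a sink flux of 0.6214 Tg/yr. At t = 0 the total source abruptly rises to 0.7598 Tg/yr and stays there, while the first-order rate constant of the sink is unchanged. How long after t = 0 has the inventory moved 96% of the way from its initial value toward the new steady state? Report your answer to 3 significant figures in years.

τ = M₀/F₀ = 0.6381/0.6214 = 1.027 yr.
The remaining gap fraction is e^(−t/τ); 96% covered ⇒ e^(−t/τ) = 0.0400.
t = −τ ln(0.0400) = 1.027 × 3.219 = 3.305 yr.

3.31 yr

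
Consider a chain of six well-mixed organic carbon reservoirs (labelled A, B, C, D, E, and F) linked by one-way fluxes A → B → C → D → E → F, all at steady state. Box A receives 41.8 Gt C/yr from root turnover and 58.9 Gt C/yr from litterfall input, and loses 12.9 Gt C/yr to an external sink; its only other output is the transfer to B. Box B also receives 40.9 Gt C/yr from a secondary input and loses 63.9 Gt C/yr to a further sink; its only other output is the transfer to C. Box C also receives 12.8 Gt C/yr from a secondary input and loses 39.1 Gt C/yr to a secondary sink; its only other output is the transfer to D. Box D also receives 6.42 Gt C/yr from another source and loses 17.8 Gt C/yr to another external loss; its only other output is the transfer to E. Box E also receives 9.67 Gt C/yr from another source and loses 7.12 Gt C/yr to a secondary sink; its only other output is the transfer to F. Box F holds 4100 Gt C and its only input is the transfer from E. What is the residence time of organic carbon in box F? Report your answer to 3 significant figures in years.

138 yr

Box A: F(A→B) = (41.8 + 58.9) − 12.9 = 87.800 Gt C/yr.
Box B: F(B→C) = (87.800 + 40.9) − 63.9 = 64.800 Gt C/yr.
Box C: F(C→D) = (64.800 + 12.8) − 39.1 = 38.500 Gt C/yr.
Box D: F(D→E) = (38.500 + 6.42) − 17.8 = 27.120 Gt C/yr.
Box E: F(E→F) = (27.120 + 9.67) − 7.12 = 29.670 Gt C/yr.
Box F throughput = its input = 29.670 Gt C/yr; τ = 4100 / 29.670 = 138.2 yr.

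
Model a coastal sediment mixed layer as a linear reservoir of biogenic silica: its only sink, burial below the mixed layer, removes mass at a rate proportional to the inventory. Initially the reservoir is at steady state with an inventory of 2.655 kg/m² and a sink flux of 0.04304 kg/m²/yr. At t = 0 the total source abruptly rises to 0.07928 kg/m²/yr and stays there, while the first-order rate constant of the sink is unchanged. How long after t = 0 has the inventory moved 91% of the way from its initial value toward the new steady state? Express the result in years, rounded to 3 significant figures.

149 yr

τ = M₀/F₀ = 2.655/0.04304 = 61.69 yr.
The remaining gap fraction is e^(−t/τ); 91% covered ⇒ e^(−t/τ) = 0.0900.
t = −τ ln(0.0900) = 61.69 × 2.408 = 148.5 yr.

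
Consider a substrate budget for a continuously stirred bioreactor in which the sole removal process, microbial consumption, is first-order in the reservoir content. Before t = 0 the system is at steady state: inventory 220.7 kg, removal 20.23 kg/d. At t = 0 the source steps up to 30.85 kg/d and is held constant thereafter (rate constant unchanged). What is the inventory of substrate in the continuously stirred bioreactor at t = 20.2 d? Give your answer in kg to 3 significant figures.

The sink rate constant is k = F₀/M₀ = 20.23/220.7 = 0.09166 d⁻¹.
Solving dM/dt = F₁ − kM with M(0) = M₀ gives M(t) = F₁/k + (M₀ − F₁/k)·e^(−kt).
F₁/k = 30.85/0.09166 = 336.56 kg; kt = 0.09166 × 20.2 = 1.852, e^(−kt) = 0.1570.
M(20.2) = 336.56 + (220.7 − 336.56) × 0.1570 = 336.56 − 18.19 = 318.37 kg.

318 kg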